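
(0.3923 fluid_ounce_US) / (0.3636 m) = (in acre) 7.885e-09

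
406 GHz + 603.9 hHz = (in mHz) 4.06e+14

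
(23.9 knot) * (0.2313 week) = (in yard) 1.881e+06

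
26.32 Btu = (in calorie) 6637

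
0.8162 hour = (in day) 0.03401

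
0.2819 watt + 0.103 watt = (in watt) 0.3849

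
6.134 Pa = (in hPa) 0.06134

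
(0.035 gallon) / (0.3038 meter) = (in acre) 1.078e-07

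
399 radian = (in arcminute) 1.372e+06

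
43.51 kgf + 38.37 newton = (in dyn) 4.651e+07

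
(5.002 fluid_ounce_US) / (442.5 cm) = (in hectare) 3.343e-09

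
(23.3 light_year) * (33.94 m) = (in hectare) 7.482e+14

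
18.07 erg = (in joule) 1.807e-06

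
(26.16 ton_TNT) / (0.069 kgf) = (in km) 1.618e+08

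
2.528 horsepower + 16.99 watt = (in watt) 1902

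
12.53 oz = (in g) 355.2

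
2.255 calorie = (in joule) 9.435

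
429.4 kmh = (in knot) 231.9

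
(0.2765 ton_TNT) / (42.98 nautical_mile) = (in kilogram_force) 1482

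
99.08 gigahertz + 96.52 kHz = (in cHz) 9.908e+12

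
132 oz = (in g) 3742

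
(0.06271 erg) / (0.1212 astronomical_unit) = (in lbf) 7.775e-20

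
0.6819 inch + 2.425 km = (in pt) 6.874e+06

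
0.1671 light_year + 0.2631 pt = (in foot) 5.187e+15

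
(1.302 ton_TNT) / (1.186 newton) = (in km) 4.593e+06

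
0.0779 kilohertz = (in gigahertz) 7.79e-08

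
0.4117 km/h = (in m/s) 0.1144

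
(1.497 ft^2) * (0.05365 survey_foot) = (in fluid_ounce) 76.9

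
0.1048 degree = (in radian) 0.001829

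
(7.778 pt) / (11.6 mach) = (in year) 2.203e-14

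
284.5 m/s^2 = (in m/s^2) 284.5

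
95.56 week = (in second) 5.779e+07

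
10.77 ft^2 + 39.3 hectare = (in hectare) 39.3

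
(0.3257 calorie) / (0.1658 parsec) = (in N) 2.664e-16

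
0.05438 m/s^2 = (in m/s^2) 0.05438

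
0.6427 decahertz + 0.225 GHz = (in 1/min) 1.35e+10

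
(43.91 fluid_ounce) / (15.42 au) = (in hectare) 5.629e-20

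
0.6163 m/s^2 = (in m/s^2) 0.6163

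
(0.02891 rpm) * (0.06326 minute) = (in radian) 0.01149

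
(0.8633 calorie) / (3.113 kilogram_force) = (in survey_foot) 0.3882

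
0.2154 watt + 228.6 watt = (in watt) 228.8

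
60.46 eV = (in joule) 9.687e-18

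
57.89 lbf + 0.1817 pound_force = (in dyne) 2.583e+07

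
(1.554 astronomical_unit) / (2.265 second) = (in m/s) 1.026e+11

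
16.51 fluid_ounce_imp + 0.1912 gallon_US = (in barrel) 0.007503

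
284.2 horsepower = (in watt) 2.119e+05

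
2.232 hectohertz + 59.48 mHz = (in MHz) 0.0002233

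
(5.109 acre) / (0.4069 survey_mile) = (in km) 0.03157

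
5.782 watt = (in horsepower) 0.007754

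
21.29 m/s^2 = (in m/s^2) 21.29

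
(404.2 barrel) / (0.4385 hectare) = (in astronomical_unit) 9.796e-14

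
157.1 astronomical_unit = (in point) 6.662e+16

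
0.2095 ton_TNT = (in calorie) 2.095e+08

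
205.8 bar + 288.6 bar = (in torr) 3.708e+05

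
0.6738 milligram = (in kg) 6.738e-07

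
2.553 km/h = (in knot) 1.379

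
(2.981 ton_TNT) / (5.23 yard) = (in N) 2.608e+09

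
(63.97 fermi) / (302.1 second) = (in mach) 6.219e-19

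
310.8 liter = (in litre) 310.8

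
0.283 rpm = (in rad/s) 0.02964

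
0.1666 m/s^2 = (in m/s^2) 0.1666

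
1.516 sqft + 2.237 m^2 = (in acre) 0.0005876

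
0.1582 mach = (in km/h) 193.9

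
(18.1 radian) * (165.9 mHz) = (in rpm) 28.67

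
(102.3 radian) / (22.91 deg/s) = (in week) 0.000423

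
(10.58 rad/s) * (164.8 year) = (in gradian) 3.5e+12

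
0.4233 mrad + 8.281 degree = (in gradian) 9.228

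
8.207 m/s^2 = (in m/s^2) 8.207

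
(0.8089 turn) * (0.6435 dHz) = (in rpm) 3.123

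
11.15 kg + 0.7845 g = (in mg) 1.115e+07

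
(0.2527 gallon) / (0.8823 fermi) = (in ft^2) 1.167e+13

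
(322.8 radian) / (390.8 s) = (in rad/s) 0.826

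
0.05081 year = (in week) 2.649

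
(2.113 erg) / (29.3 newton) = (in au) 4.821e-20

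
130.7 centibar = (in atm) 1.29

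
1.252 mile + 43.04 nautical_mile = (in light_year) 8.638e-12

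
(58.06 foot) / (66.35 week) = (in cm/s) 4.41e-05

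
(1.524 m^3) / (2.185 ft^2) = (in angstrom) 7.508e+10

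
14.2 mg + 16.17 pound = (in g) 7335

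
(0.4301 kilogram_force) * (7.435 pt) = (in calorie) 0.002644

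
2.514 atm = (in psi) 36.95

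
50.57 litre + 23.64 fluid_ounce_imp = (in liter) 51.24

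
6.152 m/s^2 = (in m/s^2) 6.152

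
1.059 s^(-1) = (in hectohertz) 0.01059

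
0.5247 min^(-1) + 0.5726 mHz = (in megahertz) 9.318e-09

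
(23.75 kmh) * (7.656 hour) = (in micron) 1.818e+11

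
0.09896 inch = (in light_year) 2.657e-19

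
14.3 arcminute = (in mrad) 4.16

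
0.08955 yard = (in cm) 8.188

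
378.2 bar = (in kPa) 3.782e+04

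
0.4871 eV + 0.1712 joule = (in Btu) 0.0001623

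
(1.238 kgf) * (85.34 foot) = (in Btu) 0.2993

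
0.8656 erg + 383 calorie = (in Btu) 1.519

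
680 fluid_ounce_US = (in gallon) 5.312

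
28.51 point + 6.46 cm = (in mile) 4.639e-05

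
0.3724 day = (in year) 0.00102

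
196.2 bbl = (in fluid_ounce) 1.055e+06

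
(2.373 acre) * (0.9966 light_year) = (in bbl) 5.695e+20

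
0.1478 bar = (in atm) 0.1459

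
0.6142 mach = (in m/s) 209.1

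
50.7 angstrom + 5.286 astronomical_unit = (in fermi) 7.908e+26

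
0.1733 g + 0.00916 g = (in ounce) 0.006436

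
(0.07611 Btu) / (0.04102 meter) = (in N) 1958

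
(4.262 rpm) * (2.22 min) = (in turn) 9.462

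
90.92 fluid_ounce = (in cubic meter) 0.002689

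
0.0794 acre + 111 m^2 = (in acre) 0.1068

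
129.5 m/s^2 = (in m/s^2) 129.5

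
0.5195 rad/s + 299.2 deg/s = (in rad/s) 5.742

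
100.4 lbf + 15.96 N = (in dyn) 4.626e+07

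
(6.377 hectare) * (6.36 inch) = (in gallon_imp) 2.266e+06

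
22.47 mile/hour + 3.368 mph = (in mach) 0.03392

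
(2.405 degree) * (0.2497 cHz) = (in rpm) 0.001001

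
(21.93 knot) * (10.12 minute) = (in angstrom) 6.85e+13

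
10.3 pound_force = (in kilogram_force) 4.672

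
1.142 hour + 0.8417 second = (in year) 0.0001304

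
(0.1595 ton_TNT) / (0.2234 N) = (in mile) 1.856e+06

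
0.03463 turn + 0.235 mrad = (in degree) 12.48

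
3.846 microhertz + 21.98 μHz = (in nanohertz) 2.583e+04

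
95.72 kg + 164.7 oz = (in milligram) 1.004e+08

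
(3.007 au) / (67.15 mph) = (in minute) 2.498e+08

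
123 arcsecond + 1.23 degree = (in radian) 0.02206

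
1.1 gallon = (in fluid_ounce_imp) 146.6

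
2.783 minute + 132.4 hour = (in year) 0.01512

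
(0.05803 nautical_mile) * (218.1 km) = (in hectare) 2344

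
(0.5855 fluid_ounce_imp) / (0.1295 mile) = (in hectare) 7.982e-12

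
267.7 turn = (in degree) 9.637e+04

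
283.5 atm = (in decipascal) 2.873e+08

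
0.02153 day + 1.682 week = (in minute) 1.699e+04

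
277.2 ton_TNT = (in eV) 7.239e+30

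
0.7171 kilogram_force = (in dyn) 7.032e+05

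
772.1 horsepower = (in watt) 5.758e+05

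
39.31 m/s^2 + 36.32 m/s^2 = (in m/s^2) 75.63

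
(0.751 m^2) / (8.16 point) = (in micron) 2.609e+08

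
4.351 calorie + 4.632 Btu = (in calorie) 1172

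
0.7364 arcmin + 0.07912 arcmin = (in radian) 0.0002372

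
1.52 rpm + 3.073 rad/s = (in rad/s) 3.232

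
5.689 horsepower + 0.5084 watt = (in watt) 4243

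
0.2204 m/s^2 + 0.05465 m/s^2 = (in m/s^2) 0.2751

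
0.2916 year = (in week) 15.2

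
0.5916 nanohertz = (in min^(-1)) 3.55e-08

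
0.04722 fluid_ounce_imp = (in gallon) 0.0003544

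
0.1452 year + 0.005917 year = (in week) 7.88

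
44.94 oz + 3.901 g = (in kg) 1.278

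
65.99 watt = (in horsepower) 0.08849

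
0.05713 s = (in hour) 1.587e-05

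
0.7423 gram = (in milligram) 742.3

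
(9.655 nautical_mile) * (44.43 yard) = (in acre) 179.5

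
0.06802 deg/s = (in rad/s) 0.001187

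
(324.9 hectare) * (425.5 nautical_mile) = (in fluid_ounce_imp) 9.011e+16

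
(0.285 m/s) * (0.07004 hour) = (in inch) 2829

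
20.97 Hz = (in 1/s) 20.97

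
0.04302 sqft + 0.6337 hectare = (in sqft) 6.821e+04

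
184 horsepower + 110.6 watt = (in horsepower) 184.1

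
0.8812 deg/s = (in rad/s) 0.01538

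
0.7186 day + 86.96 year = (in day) 3.174e+04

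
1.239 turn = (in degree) 446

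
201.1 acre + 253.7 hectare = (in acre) 828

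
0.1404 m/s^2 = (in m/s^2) 0.1404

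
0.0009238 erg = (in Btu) 8.756e-14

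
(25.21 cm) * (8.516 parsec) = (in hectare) 6.625e+12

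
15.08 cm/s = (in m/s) 0.1508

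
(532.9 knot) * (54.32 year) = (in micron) 4.696e+17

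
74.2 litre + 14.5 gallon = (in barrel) 0.8119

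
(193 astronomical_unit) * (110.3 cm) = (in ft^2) 3.428e+14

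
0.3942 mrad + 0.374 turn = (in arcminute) 8080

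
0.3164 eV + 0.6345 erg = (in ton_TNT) 1.516e-17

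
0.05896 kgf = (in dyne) 5.782e+04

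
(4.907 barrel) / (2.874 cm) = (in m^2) 27.15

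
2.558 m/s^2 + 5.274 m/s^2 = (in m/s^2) 7.832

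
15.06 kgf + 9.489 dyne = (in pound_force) 33.2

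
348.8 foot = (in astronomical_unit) 7.107e-10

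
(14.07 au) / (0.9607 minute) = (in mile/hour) 8.168e+10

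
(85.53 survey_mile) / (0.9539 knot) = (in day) 3.246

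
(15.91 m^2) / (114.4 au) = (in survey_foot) 3.05e-12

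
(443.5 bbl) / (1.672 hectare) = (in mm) 4.217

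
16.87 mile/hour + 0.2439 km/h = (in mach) 0.02235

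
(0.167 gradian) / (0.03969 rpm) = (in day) 7.305e-06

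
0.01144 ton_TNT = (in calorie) 1.144e+07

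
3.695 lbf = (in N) 16.44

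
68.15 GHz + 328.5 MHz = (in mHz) 6.848e+13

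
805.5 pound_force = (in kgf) 365.4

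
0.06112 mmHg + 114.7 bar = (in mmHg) 8.603e+04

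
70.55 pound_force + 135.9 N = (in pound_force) 101.1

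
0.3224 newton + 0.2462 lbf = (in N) 1.418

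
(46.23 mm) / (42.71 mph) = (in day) 2.802e-08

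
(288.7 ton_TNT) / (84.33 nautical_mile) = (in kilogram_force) 7.887e+05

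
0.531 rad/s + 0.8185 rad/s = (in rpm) 12.89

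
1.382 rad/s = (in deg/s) 79.18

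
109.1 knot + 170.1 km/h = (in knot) 200.9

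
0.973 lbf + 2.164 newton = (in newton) 6.492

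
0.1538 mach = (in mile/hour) 117.1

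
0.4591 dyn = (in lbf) 1.032e-06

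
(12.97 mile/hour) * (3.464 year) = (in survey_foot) 2.078e+09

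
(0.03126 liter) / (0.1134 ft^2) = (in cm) 0.2967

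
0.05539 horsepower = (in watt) 41.3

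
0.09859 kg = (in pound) 0.2174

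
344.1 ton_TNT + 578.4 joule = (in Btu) 1.365e+09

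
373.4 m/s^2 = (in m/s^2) 373.4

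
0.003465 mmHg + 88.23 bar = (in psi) 1280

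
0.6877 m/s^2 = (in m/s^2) 0.6877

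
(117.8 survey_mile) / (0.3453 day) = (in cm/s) 635.5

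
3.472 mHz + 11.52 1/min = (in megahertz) 1.955e-07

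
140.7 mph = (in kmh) 226.4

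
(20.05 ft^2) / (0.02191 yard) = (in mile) 0.05777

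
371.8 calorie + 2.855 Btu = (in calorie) 1092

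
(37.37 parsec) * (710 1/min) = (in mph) 3.052e+19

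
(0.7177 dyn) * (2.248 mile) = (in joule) 0.02596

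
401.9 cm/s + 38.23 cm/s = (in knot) 8.555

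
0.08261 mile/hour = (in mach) 0.0001085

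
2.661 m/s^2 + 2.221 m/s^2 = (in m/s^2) 4.882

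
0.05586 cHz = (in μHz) 558.6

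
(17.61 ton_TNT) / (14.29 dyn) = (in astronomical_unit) 3447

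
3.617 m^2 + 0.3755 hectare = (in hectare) 0.3759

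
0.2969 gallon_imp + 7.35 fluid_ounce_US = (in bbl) 0.009857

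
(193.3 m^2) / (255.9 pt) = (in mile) 1.33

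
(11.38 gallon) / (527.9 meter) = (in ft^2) 0.0008784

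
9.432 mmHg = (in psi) 0.1824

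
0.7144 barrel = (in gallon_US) 30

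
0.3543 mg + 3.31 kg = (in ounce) 116.8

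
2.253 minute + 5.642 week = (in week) 5.642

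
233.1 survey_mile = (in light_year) 3.965e-11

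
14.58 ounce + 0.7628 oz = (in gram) 435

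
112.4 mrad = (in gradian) 7.156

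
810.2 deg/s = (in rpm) 135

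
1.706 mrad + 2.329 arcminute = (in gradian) 0.1517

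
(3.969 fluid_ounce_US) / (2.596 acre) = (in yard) 1.222e-08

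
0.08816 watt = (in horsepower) 0.0001182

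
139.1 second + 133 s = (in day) 0.003149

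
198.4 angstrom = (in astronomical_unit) 1.326e-19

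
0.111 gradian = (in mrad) 1.744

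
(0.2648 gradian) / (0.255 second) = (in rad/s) 0.01631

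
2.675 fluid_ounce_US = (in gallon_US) 0.0209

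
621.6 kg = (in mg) 6.216e+08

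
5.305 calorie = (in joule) 22.2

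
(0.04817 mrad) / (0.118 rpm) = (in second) 0.003898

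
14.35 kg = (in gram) 1.435e+04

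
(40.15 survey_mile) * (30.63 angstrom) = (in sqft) 0.00213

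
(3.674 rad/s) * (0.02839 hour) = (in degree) 2.151e+04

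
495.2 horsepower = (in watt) 3.693e+05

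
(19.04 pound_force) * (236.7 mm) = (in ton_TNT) 4.791e-09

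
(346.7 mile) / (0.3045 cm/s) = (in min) 3.054e+06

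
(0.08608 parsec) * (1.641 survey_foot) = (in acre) 3.283e+11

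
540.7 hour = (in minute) 3.244e+04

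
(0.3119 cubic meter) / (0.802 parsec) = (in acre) 3.114e-21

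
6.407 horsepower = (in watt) 4778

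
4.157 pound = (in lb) 4.157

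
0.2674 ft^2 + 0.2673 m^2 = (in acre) 7.219e-05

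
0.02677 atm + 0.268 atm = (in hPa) 298.7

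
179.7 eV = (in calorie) 6.881e-18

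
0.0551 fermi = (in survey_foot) 1.808e-16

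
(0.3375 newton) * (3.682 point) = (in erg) 4384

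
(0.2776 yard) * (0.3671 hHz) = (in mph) 20.84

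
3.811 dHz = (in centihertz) 38.11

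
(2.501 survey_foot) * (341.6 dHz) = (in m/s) 26.04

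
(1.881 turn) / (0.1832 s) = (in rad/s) 64.51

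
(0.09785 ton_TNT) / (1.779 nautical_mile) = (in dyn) 1.243e+10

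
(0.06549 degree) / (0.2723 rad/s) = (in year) 1.331e-10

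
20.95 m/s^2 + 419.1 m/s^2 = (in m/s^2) 440.1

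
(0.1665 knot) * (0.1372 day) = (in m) 1015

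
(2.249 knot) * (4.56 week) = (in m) 3.191e+06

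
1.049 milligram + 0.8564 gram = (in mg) 857.4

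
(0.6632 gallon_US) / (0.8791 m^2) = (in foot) 0.009369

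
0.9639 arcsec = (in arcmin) 0.01607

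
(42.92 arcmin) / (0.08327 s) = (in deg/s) 8.591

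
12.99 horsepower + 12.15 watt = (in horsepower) 13.01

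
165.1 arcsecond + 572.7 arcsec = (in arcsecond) 737.8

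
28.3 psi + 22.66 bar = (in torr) 1.846e+04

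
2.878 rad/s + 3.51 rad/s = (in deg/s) 366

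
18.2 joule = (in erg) 1.82e+08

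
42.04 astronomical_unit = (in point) 1.783e+16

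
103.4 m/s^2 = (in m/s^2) 103.4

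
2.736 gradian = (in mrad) 42.98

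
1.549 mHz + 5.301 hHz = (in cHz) 5.301e+04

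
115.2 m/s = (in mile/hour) 257.7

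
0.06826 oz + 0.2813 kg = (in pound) 0.6244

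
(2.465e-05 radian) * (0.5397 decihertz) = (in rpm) 1.27e-05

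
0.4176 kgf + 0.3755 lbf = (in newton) 5.766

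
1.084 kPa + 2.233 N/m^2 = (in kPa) 1.086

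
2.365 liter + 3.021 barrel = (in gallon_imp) 106.2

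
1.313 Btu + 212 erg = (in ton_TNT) 3.311e-07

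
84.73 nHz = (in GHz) 8.473e-17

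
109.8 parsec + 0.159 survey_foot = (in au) 2.265e+07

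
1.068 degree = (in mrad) 18.64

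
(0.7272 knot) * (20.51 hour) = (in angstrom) 2.762e+14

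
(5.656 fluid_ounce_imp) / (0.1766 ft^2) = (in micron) 9795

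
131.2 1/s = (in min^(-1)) 7872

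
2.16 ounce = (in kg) 0.06123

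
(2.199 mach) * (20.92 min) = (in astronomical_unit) 6.282e-06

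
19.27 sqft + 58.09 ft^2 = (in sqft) 77.36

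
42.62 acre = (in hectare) 17.25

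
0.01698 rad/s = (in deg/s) 0.9729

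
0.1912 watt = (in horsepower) 0.0002564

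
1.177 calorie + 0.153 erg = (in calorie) 1.177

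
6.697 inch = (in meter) 0.1701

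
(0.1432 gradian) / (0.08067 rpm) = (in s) 0.2663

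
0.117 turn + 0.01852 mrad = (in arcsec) 1.516e+05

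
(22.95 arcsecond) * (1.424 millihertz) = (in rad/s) 1.584e-07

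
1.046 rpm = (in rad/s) 0.1095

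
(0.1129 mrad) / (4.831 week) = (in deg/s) 2.214e-09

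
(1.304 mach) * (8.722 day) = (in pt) 9.485e+11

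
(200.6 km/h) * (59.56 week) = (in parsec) 6.505e-08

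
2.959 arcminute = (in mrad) 0.8607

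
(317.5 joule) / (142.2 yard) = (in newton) 2.442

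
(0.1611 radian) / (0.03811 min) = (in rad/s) 0.07045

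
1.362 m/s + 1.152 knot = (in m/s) 1.955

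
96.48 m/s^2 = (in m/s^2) 96.48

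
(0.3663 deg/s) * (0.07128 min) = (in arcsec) 5640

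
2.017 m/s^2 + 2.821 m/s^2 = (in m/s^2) 4.838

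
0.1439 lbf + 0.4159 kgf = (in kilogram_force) 0.4812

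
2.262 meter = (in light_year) 2.391e-16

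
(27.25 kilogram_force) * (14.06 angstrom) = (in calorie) 8.98e-08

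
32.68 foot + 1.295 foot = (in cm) 1036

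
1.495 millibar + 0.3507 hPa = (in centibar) 0.1846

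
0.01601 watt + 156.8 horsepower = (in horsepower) 156.8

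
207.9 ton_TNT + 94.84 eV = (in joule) 8.699e+11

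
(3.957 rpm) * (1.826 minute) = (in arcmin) 1.561e+05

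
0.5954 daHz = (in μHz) 5.954e+06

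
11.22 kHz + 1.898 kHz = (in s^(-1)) 1.312e+04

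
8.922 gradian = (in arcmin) 481.8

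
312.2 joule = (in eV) 1.949e+21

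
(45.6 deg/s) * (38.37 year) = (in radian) 9.63e+08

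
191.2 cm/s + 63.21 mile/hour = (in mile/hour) 67.49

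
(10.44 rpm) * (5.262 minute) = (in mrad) 3.452e+05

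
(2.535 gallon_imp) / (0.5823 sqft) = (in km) 0.000213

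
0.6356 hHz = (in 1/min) 3814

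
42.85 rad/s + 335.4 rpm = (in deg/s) 4468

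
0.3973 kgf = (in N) 3.896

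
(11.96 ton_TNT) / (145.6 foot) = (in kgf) 1.15e+08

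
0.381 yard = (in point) 987.6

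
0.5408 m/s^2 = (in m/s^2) 0.5408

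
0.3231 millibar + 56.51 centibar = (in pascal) 5.654e+04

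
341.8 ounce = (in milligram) 9.69e+06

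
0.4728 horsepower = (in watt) 352.6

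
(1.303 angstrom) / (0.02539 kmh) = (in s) 1.847e-08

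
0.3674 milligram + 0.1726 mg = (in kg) 5.4e-07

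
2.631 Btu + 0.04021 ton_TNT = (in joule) 1.682e+08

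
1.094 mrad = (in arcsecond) 225.7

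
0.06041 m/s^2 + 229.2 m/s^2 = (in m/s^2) 229.3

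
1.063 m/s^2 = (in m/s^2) 1.063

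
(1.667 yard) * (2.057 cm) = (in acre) 7.748e-06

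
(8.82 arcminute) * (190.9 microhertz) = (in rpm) 4.677e-06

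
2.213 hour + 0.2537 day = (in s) 2.989e+04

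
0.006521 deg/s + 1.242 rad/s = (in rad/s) 1.242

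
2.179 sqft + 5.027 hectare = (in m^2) 5.027e+04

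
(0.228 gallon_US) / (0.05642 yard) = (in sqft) 0.1801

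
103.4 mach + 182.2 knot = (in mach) 103.7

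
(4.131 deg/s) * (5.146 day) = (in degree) 1.837e+06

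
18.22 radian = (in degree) 1044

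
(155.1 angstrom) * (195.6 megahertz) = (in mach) 0.00891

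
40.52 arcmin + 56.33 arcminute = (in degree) 1.614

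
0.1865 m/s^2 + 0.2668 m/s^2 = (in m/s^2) 0.4533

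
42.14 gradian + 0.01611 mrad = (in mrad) 661.9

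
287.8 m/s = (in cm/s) 2.878e+04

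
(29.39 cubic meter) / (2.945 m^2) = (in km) 0.00998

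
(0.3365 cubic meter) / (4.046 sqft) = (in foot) 2.937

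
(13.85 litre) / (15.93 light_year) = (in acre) 2.271e-23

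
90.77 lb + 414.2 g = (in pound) 91.68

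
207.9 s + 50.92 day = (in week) 7.275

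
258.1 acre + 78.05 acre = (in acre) 336.1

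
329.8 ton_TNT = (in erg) 1.38e+19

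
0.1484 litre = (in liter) 0.1484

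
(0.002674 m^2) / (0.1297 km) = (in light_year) 2.179e-21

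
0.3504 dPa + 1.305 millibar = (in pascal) 130.5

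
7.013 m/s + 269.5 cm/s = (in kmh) 34.95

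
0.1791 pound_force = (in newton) 0.7967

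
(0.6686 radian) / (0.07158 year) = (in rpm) 2.828e-06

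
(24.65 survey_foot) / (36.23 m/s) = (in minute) 0.003456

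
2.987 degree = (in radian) 0.05213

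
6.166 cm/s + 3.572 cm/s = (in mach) 0.000286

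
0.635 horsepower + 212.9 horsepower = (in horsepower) 213.5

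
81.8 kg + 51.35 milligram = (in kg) 81.8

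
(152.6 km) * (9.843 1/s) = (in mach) 4411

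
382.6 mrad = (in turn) 0.06089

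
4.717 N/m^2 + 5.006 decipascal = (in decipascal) 52.18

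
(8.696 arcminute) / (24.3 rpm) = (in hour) 2.761e-07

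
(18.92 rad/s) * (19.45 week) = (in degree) 1.275e+10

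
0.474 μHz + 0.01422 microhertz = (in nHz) 488.2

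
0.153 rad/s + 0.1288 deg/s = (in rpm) 1.483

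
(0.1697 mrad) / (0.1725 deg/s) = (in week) 9.32e-08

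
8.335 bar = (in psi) 120.9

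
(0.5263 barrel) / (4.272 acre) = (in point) 0.01372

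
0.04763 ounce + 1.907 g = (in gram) 3.257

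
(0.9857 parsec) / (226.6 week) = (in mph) 4.965e+08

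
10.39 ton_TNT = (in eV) 2.713e+29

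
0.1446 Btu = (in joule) 152.6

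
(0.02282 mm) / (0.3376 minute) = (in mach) 3.309e-09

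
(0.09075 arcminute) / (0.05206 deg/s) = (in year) 9.213e-10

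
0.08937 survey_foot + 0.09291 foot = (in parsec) 1.801e-18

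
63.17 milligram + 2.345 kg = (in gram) 2345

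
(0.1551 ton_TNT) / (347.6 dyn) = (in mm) 1.867e+14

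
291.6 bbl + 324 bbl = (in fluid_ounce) 3.309e+06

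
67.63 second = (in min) 1.127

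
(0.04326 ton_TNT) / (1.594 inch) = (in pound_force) 1.005e+09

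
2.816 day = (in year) 0.007715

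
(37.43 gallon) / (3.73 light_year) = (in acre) 9.922e-22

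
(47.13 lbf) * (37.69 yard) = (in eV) 4.51e+22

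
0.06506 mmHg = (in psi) 0.001258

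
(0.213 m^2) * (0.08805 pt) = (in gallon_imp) 0.001455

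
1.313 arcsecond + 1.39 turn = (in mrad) 8734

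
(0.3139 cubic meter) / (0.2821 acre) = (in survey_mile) 1.709e-07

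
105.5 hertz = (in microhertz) 1.055e+08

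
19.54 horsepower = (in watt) 1.457e+04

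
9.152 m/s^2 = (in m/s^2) 9.152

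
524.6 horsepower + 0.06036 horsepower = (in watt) 3.912e+05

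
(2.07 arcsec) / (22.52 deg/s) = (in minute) 4.255e-07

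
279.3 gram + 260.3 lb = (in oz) 4175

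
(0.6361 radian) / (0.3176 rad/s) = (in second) 2.003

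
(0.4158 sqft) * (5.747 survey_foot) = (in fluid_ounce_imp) 2382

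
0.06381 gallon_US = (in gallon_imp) 0.05313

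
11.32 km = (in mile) 7.034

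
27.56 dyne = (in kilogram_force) 2.81e-05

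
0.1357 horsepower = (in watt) 101.2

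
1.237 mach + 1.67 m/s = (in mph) 945.9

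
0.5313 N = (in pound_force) 0.1194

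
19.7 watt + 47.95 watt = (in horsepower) 0.09072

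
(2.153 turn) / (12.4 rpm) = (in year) 3.303e-07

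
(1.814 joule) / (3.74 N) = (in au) 3.242e-12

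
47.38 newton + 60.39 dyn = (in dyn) 4.738e+06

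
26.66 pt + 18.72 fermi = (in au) 6.287e-14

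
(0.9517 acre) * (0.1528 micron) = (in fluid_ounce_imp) 20.71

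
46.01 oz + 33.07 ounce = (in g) 2242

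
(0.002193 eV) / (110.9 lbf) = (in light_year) 7.528e-41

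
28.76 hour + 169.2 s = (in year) 0.003288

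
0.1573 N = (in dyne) 1.573e+04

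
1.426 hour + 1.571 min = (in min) 87.13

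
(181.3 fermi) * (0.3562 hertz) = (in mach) 1.897e-16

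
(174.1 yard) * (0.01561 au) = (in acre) 9.186e+07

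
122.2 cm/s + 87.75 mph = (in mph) 90.48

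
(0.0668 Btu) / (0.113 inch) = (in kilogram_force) 2504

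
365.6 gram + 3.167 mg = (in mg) 3.656e+05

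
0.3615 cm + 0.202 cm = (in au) 3.767e-14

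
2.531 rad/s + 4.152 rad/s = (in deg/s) 382.9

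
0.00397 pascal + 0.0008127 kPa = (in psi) 0.0001184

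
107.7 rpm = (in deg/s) 646.2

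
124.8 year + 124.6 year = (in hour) 2.185e+06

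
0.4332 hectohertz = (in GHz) 4.332e-08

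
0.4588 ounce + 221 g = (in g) 234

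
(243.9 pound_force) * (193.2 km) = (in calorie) 5.01e+07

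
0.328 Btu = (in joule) 346.1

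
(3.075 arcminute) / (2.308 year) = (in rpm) 1.174e-10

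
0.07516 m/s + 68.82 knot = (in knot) 68.97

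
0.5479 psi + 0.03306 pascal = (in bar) 0.03778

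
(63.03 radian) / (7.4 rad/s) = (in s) 8.518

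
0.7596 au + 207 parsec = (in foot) 2.096e+19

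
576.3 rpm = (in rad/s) 60.35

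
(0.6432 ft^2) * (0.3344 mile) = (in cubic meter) 32.16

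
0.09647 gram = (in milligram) 96.47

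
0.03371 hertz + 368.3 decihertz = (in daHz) 3.686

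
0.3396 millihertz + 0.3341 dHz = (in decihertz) 0.3375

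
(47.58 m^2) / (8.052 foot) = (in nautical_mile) 0.01047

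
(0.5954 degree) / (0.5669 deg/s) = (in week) 1.737e-06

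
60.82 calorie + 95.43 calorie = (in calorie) 156.2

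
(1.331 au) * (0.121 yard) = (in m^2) 2.203e+10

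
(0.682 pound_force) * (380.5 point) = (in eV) 2.542e+18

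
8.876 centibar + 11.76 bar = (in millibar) 1.185e+04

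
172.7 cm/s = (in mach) 0.005072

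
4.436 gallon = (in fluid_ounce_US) 567.8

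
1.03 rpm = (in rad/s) 0.1079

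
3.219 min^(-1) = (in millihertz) 53.65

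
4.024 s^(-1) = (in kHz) 0.004024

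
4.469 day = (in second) 3.861e+05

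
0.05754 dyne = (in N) 5.754e-07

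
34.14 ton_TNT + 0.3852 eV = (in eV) 8.915e+29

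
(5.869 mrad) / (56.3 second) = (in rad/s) 0.0001042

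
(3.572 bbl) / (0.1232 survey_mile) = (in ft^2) 0.03083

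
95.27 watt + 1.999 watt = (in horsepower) 0.1304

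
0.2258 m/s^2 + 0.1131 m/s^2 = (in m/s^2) 0.3389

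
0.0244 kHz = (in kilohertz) 0.0244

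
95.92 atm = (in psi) 1410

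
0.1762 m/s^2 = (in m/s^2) 0.1762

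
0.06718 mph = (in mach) 8.82e-05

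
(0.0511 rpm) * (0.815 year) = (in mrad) 1.375e+08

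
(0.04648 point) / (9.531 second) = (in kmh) 6.193e-06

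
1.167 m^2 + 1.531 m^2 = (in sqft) 29.04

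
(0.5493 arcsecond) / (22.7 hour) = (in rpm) 3.112e-10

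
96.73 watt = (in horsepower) 0.1297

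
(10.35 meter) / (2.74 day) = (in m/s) 4.372e-05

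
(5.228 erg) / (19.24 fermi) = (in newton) 2.717e+07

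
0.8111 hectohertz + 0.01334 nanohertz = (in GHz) 8.111e-08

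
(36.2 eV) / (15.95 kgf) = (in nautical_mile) 2.002e-23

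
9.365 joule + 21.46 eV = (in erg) 9.365e+07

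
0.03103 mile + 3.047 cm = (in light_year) 5.282e-15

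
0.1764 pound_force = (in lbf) 0.1764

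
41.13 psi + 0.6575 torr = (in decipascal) 2.837e+06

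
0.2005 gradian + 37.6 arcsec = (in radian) 0.003332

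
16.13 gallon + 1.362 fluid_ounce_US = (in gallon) 16.14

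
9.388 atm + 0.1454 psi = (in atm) 9.398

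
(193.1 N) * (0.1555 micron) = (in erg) 300.3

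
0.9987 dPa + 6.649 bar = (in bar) 6.649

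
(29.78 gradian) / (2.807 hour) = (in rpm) 0.000442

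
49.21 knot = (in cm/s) 2532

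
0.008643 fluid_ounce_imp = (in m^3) 2.456e-07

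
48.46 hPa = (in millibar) 48.46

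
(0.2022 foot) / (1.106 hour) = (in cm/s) 0.001548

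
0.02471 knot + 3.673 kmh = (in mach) 0.003034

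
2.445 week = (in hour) 410.8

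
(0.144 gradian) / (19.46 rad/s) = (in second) 0.0001162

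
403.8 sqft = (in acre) 0.00927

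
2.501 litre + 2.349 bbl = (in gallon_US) 99.32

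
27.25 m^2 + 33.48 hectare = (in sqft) 3.604e+06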